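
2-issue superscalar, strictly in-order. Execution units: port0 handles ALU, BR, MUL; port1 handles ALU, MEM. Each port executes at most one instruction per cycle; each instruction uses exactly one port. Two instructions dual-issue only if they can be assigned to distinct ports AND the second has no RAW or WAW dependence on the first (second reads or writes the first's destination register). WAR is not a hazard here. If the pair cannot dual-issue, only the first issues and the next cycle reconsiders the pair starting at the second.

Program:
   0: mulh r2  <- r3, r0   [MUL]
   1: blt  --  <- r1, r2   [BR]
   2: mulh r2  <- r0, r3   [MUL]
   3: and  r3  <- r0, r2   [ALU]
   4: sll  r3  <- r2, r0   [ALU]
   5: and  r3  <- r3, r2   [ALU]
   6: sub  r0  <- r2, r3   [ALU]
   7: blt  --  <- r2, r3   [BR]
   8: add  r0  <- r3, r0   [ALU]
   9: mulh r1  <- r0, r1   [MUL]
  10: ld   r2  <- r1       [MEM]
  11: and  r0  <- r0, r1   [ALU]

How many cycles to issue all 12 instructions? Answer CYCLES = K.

c0: i0 mulh.MUL  no-port MUL/BR
c1: i1 blt.BR  no-port BR/MUL
c2: i2 mulh.MUL  RAW r2
c3: i3 and.ALU  WAW r3
c4: i4 sll.ALU  RAW+WAW r3
c5: i5 and.ALU  RAW r3
c6: i6+i7 sub.ALU blt.BR  dual
c7: i8 add.ALU  RAW r0
c8: i9 mulh.MUL  RAW r1
c9: i10+i11 ld.MEM and.ALU  dual

CYCLES = 10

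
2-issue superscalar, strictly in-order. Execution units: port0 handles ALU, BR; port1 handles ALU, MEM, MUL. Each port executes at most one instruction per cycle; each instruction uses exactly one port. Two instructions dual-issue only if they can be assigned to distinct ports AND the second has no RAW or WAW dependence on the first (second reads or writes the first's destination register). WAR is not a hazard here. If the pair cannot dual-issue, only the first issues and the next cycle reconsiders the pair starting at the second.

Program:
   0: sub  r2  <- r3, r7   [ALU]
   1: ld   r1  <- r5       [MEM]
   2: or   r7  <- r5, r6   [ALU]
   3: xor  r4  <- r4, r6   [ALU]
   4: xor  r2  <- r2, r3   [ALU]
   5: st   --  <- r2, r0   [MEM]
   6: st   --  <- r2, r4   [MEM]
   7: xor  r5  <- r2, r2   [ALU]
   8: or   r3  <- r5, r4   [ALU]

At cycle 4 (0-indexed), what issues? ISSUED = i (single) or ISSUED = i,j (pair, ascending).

[0] i0+i1  sub.ALU+ld.MEM  -- dual
[1] i2+i3  or.ALU+xor.ALU  -- dual
[2] i4  xor.ALU  -- RAW r2
[3] i5  st.MEM  -- no-port MEM/MEM
[4] i6+i7  st.MEM+xor.ALU  -- dual
[5] i8  or.ALU  -- tail

ISSUED = 6,7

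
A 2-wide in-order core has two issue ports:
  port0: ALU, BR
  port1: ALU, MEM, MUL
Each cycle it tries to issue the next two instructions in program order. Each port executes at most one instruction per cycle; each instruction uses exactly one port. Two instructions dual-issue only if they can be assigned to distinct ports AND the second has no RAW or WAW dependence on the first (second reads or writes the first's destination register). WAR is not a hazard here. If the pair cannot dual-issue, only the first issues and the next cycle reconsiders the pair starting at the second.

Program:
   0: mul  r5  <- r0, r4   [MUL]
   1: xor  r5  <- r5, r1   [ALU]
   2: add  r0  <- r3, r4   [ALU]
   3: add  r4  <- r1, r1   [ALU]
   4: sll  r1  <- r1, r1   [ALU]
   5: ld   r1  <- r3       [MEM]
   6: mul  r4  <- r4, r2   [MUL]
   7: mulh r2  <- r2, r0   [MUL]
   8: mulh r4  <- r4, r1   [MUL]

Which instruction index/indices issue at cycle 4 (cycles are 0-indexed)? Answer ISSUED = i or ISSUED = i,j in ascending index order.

#0 head=0: mul.MUL i0 RAW+WAW r5
#1 head=1: xor.ALU add.ALU i1,i2 dual
#2 head=3: add.ALU sll.ALU i3,i4 dual
#3 head=5: ld.MEM i5 no-port MEM/MUL
#4 head=6: mul.MUL i6 no-port MUL/MUL
#5 head=7: mulh.MUL i7 no-port MUL/MUL
#6 head=8: mulh.MUL i8 tail

ISSUED = 6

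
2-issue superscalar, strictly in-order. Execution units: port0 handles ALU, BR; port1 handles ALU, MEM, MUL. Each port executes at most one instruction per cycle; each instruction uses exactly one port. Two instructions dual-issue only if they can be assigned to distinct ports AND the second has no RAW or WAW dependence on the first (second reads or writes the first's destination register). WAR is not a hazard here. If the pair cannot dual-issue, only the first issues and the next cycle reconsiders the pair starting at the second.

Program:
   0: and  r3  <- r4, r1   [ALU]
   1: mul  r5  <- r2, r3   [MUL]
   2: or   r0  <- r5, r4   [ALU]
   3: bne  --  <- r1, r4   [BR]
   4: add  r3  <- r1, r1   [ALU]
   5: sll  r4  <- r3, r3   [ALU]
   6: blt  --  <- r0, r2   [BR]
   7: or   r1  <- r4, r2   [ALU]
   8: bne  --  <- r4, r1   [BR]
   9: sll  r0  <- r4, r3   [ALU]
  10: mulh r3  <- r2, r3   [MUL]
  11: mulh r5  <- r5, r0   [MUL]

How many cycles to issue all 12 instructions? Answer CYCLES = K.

CYCLES = 9

c0: i0 and  RAW r3
c1: i1 mul  RAW r5
c2: i2/i3 or bne  dual
c3: i4 add  RAW r3
c4: i5/i6 sll blt  dual
c5: i7 or  RAW r1
c6: i8/i9 bne sll  dual
c7: i10 mulh  no-port MUL/MUL
c8: i11 mulh  tail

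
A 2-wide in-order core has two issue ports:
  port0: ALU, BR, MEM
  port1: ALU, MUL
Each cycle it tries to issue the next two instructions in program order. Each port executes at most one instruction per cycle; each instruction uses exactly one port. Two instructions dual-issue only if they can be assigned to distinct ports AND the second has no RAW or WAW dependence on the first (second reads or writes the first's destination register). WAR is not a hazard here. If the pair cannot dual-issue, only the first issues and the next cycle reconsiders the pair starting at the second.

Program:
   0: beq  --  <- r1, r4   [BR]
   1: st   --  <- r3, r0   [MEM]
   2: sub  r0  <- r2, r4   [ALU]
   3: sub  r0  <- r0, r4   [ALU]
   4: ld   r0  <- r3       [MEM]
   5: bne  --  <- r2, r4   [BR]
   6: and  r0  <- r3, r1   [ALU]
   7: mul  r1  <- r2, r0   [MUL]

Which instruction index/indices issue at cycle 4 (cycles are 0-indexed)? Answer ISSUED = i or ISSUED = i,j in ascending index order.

0. beq.BR @i0  | no-port BR/MEM
1. st.MEM+sub.ALU @i1&i2  | dual
2. sub.ALU @i3  | WAW r0
3. ld.MEM @i4  | no-port MEM/BR
4. bne.BR+and.ALU @i5&i6  | dual
5. mul.MUL @i7  | tail

ISSUED = 5,6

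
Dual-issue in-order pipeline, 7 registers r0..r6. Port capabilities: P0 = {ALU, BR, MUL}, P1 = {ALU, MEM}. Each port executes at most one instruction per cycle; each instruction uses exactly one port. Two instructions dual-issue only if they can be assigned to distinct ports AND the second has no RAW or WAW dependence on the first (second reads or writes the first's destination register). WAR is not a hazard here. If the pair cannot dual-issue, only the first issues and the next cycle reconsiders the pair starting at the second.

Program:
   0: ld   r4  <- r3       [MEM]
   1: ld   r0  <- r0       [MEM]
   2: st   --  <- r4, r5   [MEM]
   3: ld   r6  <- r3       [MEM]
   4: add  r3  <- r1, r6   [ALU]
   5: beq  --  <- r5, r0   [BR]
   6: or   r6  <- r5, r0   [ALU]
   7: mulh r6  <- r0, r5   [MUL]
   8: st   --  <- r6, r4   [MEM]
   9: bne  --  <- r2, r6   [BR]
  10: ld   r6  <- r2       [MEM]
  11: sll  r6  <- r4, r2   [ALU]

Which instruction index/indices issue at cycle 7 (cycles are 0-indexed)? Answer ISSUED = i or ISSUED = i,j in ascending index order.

#0 head=0: ld i0 no-port MEM/MEM
#1 head=1: ld i1 no-port MEM/MEM
#2 head=2: st i2 no-port MEM/MEM
#3 head=3: ld i3 RAW r6
#4 head=4: add;beq i4+i5 pair
#5 head=6: or i6 WAW r6
#6 head=7: mulh i7 RAW r6
#7 head=8: st;bne i8+i9 pair
#8 head=10: ld i10 WAW r6
#9 head=11: sll i11 tail

ISSUED = 8,9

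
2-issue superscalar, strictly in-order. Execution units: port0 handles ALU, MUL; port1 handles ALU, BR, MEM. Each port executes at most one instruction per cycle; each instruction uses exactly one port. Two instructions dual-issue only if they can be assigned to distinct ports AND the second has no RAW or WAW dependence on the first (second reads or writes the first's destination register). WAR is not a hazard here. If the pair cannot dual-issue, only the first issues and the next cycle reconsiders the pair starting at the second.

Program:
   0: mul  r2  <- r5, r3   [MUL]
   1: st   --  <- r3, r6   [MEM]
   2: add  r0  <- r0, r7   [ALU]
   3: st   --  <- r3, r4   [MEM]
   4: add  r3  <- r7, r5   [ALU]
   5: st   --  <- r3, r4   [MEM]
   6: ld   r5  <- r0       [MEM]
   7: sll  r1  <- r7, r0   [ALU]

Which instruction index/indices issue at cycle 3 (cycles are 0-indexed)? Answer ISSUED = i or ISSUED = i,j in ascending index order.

#0 head=0: mul.MUL;st.MEM i0&i1 pair
#1 head=2: add.ALU;st.MEM i2&i3 pair
#2 head=4: add.ALU i4 RAW r3
#3 head=5: st.MEM i5 no-port MEM/MEM
#4 head=6: ld.MEM;sll.ALU i6&i7 pair

ISSUED = 5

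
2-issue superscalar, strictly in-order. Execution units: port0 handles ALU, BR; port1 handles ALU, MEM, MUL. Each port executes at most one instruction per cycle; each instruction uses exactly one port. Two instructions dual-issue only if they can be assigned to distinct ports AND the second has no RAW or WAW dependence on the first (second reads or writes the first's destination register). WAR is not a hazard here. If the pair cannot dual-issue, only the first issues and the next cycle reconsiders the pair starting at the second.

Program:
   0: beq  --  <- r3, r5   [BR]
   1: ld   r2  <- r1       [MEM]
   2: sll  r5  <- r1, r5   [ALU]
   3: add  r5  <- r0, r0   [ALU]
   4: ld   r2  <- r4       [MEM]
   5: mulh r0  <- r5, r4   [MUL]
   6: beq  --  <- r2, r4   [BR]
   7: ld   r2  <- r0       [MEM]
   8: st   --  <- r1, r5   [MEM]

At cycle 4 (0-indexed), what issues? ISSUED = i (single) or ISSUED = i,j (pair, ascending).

ISSUED = 7

  cy0 -> i0+i1 (beq ld) 2-wide
  cy1 -> i2 (sll) WAW r5
  cy2 -> i3+i4 (add ld) 2-wide
  cy3 -> i5+i6 (mulh beq) 2-wide
  cy4 -> i7 (ld) no-port MEM/MEM
  cy5 -> i8 (st) tail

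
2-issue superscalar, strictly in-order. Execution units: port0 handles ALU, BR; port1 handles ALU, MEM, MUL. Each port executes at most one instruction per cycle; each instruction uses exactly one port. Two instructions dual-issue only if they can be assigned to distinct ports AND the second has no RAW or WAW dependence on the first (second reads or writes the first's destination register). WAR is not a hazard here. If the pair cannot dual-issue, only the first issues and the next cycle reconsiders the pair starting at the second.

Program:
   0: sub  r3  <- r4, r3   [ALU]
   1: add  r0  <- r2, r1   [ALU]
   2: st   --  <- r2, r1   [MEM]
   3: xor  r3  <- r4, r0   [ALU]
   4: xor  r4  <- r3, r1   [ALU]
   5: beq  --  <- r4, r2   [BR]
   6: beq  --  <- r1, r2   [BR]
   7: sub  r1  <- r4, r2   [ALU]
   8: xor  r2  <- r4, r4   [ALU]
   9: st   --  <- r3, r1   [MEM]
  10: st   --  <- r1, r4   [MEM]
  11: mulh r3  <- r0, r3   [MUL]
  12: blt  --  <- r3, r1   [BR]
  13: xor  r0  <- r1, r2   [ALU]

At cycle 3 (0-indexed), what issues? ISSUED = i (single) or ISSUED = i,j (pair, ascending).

ISSUED = 5

  cy0 -> i0,i1 (sub.ALU;add.ALU) pair
  cy1 -> i2,i3 (st.MEM;xor.ALU) pair
  cy2 -> i4 (xor.ALU) RAW r4
  cy3 -> i5 (beq.BR) no-port BR/BR
  cy4 -> i6,i7 (beq.BR;sub.ALU) pair
  cy5 -> i8,i9 (xor.ALU;st.MEM) pair
  cy6 -> i10 (st.MEM) no-port MEM/MUL
  cy7 -> i11 (mulh.MUL) RAW r3
  cy8 -> i12,i13 (blt.BR;xor.ALU) pair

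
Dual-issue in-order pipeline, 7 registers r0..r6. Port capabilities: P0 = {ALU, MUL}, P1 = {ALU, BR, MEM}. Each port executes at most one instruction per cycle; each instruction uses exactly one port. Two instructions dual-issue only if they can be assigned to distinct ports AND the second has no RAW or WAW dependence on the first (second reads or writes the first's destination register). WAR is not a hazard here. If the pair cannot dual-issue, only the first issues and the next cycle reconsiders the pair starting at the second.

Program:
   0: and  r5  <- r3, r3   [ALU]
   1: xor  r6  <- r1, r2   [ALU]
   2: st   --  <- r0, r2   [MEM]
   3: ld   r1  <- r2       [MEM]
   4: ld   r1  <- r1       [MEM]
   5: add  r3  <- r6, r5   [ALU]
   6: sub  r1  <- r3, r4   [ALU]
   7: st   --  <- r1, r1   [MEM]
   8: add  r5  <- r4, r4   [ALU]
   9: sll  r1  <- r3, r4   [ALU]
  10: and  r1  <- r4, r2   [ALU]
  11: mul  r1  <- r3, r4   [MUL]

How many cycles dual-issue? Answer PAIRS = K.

  cy0 -> i0,i1 (and+xor) 2-wide
  cy1 -> i2 (st) no-port MEM/MEM
  cy2 -> i3 (ld) no-port MEM/MEM
  cy3 -> i4,i5 (ld+add) 2-wide
  cy4 -> i6 (sub) RAW r1
  cy5 -> i7,i8 (st+add) 2-wide
  cy6 -> i9 (sll) WAW r1
  cy7 -> i10 (and) WAW r1
  cy8 -> i11 (mul) tail

PAIRS = 3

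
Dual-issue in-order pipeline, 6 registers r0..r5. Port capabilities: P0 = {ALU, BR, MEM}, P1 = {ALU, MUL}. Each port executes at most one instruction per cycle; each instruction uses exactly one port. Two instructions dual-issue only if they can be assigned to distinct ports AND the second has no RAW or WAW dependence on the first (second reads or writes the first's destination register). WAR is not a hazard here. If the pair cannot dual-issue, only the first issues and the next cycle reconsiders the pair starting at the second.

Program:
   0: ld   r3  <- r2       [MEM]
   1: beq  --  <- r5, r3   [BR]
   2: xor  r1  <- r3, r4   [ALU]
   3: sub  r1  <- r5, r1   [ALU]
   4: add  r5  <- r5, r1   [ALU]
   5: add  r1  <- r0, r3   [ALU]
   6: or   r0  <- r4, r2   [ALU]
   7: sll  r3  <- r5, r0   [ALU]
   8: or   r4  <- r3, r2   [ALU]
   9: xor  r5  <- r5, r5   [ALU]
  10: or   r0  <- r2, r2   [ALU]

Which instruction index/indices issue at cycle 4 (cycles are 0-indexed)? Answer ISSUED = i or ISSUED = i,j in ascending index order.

0. ld @i0  | no-port MEM/BR
1. beq;xor @i1&i2  | pair
2. sub @i3  | RAW r1
3. add;add @i4&i5  | pair
4. or @i6  | RAW r0
5. sll @i7  | RAW r3
6. or;xor @i8&i9  | pair
7. or @i10  | tail

ISSUED = 6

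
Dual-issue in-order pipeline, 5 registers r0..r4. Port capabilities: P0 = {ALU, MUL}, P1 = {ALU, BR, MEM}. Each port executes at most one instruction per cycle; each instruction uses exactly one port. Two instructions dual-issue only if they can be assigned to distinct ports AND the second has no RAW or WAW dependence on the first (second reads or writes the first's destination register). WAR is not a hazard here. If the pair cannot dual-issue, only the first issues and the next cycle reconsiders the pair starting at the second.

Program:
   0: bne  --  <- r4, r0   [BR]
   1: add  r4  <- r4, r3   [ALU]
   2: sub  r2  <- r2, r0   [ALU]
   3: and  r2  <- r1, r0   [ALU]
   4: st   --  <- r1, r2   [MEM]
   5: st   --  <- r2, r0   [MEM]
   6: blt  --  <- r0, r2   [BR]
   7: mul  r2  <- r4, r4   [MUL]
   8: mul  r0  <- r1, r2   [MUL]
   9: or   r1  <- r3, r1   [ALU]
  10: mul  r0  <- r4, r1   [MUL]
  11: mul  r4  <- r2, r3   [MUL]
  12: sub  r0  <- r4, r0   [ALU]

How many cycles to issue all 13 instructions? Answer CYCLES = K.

CYCLES = 10

0. bne add @i0+i1  | dual
1. sub @i2  | WAW r2
2. and @i3  | RAW r2
3. st @i4  | no-port MEM/MEM
4. st @i5  | no-port MEM/BR
5. blt mul @i6+i7  | dual
6. mul or @i8+i9  | dual
7. mul @i10  | no-port MUL/MUL
8. mul @i11  | RAW r4
9. sub @i12  | tail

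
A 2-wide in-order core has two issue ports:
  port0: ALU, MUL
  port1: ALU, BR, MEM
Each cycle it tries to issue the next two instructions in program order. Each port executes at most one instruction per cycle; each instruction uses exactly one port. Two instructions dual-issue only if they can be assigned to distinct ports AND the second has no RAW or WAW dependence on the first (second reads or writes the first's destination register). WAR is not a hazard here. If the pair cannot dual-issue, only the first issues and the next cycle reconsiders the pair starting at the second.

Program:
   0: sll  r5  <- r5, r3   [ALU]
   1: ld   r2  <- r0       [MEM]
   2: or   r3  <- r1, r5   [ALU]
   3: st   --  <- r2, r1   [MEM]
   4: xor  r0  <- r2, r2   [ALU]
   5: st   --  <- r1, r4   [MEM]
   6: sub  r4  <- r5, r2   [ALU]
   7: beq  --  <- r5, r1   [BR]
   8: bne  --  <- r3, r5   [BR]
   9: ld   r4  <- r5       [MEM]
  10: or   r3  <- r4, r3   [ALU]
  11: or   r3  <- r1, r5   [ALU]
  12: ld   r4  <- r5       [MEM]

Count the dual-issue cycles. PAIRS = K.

PAIRS = 5

  cy0 -> i0,i1 (sll+ld) pair
  cy1 -> i2,i3 (or+st) pair
  cy2 -> i4,i5 (xor+st) pair
  cy3 -> i6,i7 (sub+beq) pair
  cy4 -> i8 (bne) no-port BR/MEM
  cy5 -> i9 (ld) RAW r4
  cy6 -> i10 (or) WAW r3
  cy7 -> i11,i12 (or+ld) pair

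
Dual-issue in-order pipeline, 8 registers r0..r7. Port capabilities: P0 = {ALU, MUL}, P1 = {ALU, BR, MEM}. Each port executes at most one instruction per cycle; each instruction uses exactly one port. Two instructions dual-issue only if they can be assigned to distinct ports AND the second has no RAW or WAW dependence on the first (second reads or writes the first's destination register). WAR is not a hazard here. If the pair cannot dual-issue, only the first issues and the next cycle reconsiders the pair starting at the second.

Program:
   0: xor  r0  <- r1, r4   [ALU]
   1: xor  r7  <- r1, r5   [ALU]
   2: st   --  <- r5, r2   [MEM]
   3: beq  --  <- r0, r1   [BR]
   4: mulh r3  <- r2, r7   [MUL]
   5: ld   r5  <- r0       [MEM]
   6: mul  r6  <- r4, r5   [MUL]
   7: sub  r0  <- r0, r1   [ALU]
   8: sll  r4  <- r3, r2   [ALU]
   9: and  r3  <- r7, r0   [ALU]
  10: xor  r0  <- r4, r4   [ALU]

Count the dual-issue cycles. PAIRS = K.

[0] i0/i1  xor;xor  -- pair
[1] i2  st  -- no-port MEM/BR
[2] i3/i4  beq;mulh  -- pair
[3] i5  ld  -- RAW r5
[4] i6/i7  mul;sub  -- pair
[5] i8/i9  sll;and  -- pair
[6] i10  xor  -- tail

PAIRS = 4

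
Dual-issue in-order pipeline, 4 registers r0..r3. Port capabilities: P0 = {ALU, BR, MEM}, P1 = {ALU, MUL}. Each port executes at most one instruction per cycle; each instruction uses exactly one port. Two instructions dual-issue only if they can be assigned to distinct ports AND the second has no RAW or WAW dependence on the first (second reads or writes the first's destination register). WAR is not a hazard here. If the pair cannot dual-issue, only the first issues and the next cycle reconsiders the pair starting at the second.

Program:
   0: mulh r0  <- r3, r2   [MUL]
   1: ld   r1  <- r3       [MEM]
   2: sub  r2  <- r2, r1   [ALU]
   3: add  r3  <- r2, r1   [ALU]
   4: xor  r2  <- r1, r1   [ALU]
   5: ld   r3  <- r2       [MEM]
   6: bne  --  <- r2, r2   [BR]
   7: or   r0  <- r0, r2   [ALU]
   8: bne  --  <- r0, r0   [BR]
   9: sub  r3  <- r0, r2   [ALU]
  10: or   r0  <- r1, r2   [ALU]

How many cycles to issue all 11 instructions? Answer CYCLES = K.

c0: i0/i1 mulh.MUL;ld.MEM  2-wide
c1: i2 sub.ALU  RAW r2
c2: i3/i4 add.ALU;xor.ALU  2-wide
c3: i5 ld.MEM  no-port MEM/BR
c4: i6/i7 bne.BR;or.ALU  2-wide
c5: i8/i9 bne.BR;sub.ALU  2-wide
c6: i10 or.ALU  tail

CYCLES = 7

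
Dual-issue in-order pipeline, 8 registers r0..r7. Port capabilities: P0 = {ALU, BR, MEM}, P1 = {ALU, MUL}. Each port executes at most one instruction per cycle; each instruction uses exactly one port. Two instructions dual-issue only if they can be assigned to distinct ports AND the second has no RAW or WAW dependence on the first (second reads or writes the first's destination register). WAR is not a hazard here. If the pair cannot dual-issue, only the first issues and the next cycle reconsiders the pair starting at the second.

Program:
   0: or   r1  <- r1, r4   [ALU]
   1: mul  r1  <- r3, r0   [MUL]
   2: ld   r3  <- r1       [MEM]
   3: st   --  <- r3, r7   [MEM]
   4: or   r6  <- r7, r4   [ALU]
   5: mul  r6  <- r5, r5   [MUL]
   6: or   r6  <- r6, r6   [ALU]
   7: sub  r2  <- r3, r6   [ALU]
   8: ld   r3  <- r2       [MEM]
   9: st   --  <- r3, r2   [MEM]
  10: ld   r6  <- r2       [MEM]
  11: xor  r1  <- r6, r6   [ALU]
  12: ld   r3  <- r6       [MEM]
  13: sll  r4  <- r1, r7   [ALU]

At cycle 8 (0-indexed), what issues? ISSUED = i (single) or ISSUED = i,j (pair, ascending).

ISSUED = 9

t=0 i0:or.ALU ; WAW r1
t=1 i1:mul.MUL ; RAW r1
t=2 i2:ld.MEM ; no-port MEM/MEM
t=3 i3/i4:st.MEM+or.ALU ; 2-wide
t=4 i5:mul.MUL ; RAW+WAW r6
t=5 i6:or.ALU ; RAW r6
t=6 i7:sub.ALU ; RAW r2
t=7 i8:ld.MEM ; no-port MEM/MEM
t=8 i9:st.MEM ; no-port MEM/MEM
t=9 i10:ld.MEM ; RAW r6
t=10 i11/i12:xor.ALU+ld.MEM ; 2-wide
t=11 i13:sll.ALU ; tail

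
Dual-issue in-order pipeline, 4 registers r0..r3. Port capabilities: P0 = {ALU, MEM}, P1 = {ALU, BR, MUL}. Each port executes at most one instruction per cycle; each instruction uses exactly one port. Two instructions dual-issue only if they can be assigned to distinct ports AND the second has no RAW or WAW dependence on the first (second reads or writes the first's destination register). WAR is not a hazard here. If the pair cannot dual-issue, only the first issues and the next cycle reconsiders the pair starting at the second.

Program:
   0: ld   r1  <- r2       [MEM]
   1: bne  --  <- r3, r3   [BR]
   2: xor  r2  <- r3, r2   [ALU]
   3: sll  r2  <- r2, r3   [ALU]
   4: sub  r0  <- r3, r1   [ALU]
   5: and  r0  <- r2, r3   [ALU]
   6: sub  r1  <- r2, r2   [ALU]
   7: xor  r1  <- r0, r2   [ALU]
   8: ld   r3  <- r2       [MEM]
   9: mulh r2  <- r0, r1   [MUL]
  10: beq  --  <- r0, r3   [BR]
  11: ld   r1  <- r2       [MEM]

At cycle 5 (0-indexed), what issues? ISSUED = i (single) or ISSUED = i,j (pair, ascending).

ISSUED = 9

#0 head=0: ld.MEM+bne.BR i0&i1 2-wide
#1 head=2: xor.ALU i2 RAW+WAW r2
#2 head=3: sll.ALU+sub.ALU i3&i4 2-wide
#3 head=5: and.ALU+sub.ALU i5&i6 2-wide
#4 head=7: xor.ALU+ld.MEM i7&i8 2-wide
#5 head=9: mulh.MUL i9 no-port MUL/BR
#6 head=10: beq.BR+ld.MEM i10&i11 2-wide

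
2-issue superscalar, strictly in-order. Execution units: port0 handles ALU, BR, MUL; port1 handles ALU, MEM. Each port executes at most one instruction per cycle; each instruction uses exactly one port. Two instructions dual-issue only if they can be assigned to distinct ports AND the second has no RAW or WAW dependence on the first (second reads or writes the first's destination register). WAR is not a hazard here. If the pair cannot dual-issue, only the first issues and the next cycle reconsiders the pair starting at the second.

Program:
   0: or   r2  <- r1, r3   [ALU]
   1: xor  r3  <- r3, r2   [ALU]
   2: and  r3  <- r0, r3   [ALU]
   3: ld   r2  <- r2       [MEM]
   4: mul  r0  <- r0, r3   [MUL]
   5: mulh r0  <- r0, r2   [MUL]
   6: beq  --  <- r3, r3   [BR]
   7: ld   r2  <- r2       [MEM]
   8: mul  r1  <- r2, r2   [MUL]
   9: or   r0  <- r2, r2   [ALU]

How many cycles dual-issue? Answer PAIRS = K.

#0 head=0: or.ALU i0 RAW r2
#1 head=1: xor.ALU i1 RAW+WAW r3
#2 head=2: and.ALU;ld.MEM i2&i3 dual
#3 head=4: mul.MUL i4 no-port MUL/MUL
#4 head=5: mulh.MUL i5 no-port MUL/BR
#5 head=6: beq.BR;ld.MEM i6&i7 dual
#6 head=8: mul.MUL;or.ALU i8&i9 dual

PAIRS = 3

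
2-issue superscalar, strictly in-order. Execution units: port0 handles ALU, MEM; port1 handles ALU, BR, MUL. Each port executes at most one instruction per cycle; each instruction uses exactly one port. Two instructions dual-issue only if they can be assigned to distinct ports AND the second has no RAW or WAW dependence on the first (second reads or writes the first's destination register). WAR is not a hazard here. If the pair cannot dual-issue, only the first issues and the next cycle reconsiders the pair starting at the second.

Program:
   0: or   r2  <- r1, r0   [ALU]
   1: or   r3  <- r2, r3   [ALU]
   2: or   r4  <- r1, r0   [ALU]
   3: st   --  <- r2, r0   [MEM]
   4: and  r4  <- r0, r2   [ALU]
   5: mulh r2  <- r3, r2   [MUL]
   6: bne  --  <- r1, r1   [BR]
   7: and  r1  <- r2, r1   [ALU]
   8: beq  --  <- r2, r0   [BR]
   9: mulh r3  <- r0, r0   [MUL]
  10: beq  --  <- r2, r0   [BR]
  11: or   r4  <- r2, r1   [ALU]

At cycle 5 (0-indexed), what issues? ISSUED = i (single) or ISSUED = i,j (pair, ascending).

c0: i0 or  RAW r2
c1: i1&i2 or+or  pair
c2: i3&i4 st+and  pair
c3: i5 mulh  no-port MUL/BR
c4: i6&i7 bne+and  pair
c5: i8 beq  no-port BR/MUL
c6: i9 mulh  no-port MUL/BR
c7: i10&i11 beq+or  pair

ISSUED = 8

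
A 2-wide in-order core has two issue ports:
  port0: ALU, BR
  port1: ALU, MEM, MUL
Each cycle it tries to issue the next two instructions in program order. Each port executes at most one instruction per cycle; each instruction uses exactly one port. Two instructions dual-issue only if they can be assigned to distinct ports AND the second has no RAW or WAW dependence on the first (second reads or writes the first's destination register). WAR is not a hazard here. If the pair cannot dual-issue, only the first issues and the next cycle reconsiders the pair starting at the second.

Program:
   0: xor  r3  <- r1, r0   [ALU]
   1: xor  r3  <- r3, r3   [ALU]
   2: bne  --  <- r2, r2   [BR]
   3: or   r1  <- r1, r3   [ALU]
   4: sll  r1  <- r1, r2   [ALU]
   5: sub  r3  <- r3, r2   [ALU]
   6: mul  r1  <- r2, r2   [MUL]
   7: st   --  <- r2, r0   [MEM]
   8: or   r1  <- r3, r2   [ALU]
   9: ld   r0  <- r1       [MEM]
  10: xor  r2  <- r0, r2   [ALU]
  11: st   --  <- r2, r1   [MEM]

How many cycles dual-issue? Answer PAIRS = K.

[0] i0  xor.ALU  -- RAW+WAW r3
[1] i1&i2  xor.ALU bne.BR  -- 2-wide
[2] i3  or.ALU  -- RAW+WAW r1
[3] i4&i5  sll.ALU sub.ALU  -- 2-wide
[4] i6  mul.MUL  -- no-port MUL/MEM
[5] i7&i8  st.MEM or.ALU  -- 2-wide
[6] i9  ld.MEM  -- RAW r0
[7] i10  xor.ALU  -- RAW r2
[8] i11  st.MEM  -- tail

PAIRS = 3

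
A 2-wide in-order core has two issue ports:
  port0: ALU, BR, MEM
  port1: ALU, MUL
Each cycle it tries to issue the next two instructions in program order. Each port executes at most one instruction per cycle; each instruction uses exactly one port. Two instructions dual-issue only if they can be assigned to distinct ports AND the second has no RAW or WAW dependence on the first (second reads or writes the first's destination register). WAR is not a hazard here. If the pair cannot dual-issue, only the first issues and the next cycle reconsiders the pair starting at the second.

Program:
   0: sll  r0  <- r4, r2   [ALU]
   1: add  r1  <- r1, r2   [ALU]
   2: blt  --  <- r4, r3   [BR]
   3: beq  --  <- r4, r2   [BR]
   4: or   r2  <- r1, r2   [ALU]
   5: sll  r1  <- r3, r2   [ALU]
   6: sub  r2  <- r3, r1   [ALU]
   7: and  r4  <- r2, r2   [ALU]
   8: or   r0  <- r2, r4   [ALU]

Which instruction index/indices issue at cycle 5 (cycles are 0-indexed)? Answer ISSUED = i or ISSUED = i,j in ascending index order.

0. sll add @i0+i1  | pair
1. blt @i2  | no-port BR/BR
2. beq or @i3+i4  | pair
3. sll @i5  | RAW r1
4. sub @i6  | RAW r2
5. and @i7  | RAW r4
6. or @i8  | tail

ISSUED = 7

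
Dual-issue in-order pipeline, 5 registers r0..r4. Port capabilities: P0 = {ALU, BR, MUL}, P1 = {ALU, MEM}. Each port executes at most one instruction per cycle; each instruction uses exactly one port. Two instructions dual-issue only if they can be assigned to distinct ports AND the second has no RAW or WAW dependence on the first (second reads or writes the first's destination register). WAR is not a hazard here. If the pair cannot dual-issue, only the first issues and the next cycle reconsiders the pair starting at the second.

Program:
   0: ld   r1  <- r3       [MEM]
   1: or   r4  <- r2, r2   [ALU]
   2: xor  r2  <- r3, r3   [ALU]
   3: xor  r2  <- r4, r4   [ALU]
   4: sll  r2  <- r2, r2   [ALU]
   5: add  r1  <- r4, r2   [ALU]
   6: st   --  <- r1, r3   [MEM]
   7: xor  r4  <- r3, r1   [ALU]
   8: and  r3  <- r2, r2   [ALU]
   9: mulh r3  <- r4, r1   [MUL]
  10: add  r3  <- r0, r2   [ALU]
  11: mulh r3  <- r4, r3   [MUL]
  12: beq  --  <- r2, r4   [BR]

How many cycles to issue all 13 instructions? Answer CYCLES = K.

CYCLES = 11

[0] i0&i1  ld.MEM/or.ALU  -- dual
[1] i2  xor.ALU  -- WAW r2
[2] i3  xor.ALU  -- RAW+WAW r2
[3] i4  sll.ALU  -- RAW r2
[4] i5  add.ALU  -- RAW r1
[5] i6&i7  st.MEM/xor.ALU  -- dual
[6] i8  and.ALU  -- WAW r3
[7] i9  mulh.MUL  -- WAW r3
[8] i10  add.ALU  -- RAW+WAW r3
[9] i11  mulh.MUL  -- no-port MUL/BR
[10] i12  beq.BR  -- tail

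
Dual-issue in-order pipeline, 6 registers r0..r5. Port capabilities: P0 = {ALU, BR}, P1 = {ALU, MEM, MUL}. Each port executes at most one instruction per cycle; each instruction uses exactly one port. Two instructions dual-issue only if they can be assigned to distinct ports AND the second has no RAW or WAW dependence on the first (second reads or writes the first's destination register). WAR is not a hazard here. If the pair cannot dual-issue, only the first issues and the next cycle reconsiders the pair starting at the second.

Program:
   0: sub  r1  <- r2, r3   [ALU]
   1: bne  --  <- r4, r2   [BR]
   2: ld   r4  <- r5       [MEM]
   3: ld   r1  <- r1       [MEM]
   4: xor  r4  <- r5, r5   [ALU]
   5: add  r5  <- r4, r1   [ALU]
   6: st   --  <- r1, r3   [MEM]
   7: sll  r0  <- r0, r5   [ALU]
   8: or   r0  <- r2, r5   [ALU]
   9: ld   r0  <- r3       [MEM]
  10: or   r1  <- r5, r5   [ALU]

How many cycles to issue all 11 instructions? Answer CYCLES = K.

CYCLES = 7

[0] i0&i1  sub.ALU bne.BR  -- dual
[1] i2  ld.MEM  -- no-port MEM/MEM
[2] i3&i4  ld.MEM xor.ALU  -- dual
[3] i5&i6  add.ALU st.MEM  -- dual
[4] i7  sll.ALU  -- WAW r0
[5] i8  or.ALU  -- WAW r0
[6] i9&i10  ld.MEM or.ALU  -- dual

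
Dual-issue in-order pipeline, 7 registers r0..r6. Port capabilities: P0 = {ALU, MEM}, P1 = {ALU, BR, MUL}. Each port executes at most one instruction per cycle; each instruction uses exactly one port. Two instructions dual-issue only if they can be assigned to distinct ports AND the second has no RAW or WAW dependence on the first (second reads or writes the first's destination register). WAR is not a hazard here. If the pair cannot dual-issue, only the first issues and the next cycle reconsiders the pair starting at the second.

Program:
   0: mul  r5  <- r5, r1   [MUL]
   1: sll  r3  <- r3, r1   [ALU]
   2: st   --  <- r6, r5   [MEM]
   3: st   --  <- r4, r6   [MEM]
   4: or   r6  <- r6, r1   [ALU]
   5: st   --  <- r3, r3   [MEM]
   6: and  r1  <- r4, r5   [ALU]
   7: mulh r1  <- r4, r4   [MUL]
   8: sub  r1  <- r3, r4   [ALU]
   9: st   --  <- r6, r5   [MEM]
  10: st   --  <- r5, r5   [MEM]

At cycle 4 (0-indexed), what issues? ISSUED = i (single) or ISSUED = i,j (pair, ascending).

  cy0 -> i0,i1 (mul.MUL;sll.ALU) dual
  cy1 -> i2 (st.MEM) no-port MEM/MEM
  cy2 -> i3,i4 (st.MEM;or.ALU) dual
  cy3 -> i5,i6 (st.MEM;and.ALU) dual
  cy4 -> i7 (mulh.MUL) WAW r1
  cy5 -> i8,i9 (sub.ALU;st.MEM) dual
  cy6 -> i10 (st.MEM) tail

ISSUED = 7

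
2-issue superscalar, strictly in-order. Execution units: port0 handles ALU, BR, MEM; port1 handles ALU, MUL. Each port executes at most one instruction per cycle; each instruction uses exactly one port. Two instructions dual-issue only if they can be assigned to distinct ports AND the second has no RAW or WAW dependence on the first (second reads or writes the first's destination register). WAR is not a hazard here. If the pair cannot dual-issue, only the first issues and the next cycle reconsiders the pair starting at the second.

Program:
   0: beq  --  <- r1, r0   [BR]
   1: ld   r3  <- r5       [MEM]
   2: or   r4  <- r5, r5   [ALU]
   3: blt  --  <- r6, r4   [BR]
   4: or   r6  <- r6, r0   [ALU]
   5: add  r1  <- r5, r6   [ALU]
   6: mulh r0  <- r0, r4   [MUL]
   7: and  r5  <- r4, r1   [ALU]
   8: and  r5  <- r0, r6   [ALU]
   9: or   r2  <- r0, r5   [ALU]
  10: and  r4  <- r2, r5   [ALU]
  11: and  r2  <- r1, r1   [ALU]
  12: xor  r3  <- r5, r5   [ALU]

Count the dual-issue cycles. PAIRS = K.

#0 head=0: beq.BR i0 no-port BR/MEM
#1 head=1: ld.MEM+or.ALU i1/i2 pair
#2 head=3: blt.BR+or.ALU i3/i4 pair
#3 head=5: add.ALU+mulh.MUL i5/i6 pair
#4 head=7: and.ALU i7 WAW r5
#5 head=8: and.ALU i8 RAW r5
#6 head=9: or.ALU i9 RAW r2
#7 head=10: and.ALU+and.ALU i10/i11 pair
#8 head=12: xor.ALU i12 tail

PAIRS = 4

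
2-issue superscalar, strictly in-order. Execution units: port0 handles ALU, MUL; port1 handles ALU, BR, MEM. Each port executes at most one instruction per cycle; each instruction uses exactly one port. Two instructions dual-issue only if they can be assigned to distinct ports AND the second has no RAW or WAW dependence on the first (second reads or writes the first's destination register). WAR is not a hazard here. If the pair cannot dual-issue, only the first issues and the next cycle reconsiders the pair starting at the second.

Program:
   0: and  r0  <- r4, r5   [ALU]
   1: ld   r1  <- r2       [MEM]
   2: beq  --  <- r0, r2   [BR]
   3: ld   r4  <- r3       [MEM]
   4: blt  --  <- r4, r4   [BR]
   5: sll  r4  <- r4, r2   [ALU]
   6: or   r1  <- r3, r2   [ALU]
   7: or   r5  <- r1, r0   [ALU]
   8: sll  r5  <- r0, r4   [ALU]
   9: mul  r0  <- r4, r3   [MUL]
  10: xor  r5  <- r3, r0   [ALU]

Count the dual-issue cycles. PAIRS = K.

t=0 i0&i1:and;ld ; pair
t=1 i2:beq ; no-port BR/MEM
t=2 i3:ld ; no-port MEM/BR
t=3 i4&i5:blt;sll ; pair
t=4 i6:or ; RAW r1
t=5 i7:or ; WAW r5
t=6 i8&i9:sll;mul ; pair
t=7 i10:xor ; tail

PAIRS = 3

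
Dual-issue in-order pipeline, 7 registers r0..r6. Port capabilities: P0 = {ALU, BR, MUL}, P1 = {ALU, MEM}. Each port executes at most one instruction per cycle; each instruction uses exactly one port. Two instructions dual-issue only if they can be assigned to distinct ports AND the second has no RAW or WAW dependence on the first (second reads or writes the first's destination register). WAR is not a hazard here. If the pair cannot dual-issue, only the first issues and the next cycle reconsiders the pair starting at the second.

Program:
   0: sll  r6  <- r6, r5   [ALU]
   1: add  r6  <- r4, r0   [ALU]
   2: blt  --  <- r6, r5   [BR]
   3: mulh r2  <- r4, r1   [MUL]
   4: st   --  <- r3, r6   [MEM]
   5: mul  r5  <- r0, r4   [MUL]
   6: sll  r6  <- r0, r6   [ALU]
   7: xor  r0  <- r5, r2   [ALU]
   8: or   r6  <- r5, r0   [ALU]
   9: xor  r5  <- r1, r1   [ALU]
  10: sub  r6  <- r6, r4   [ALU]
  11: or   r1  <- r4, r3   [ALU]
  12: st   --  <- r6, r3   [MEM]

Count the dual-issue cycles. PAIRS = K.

[0] i0  sll  -- WAW r6
[1] i1  add  -- RAW r6
[2] i2  blt  -- no-port BR/MUL
[3] i3/i4  mulh st  -- pair
[4] i5/i6  mul sll  -- pair
[5] i7  xor  -- RAW r0
[6] i8/i9  or xor  -- pair
[7] i10/i11  sub or  -- pair
[8] i12  st  -- tail

PAIRS = 4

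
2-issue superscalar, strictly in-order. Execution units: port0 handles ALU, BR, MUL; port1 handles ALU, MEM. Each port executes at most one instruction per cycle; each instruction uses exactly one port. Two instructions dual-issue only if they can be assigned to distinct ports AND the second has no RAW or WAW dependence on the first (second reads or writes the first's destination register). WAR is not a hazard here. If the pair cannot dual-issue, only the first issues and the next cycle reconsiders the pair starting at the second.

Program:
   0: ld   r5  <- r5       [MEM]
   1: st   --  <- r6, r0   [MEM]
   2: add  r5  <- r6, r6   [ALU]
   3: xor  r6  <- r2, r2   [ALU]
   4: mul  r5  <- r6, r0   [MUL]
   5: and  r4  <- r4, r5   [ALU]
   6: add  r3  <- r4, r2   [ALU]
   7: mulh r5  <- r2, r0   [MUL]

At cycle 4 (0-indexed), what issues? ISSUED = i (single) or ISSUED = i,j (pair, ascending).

t=0 i0:ld.MEM ; no-port MEM/MEM
t=1 i1,i2:st.MEM+add.ALU ; dual
t=2 i3:xor.ALU ; RAW r6
t=3 i4:mul.MUL ; RAW r5
t=4 i5:and.ALU ; RAW r4
t=5 i6,i7:add.ALU+mulh.MUL ; dual

ISSUED = 5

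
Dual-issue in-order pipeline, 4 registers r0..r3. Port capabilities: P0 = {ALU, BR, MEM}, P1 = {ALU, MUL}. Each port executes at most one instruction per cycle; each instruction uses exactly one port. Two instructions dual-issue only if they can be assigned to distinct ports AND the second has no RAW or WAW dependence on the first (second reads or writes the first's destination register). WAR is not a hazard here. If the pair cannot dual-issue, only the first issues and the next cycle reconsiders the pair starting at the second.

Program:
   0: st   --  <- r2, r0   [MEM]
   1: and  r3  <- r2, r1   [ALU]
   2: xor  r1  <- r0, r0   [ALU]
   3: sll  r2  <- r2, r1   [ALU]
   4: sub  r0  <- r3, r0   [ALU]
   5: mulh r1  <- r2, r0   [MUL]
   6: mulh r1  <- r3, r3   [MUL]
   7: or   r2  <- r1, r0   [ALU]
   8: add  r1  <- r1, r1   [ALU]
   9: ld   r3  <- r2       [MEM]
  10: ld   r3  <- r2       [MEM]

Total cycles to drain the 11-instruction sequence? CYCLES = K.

CYCLES = 8

c0: i0,i1 st.MEM/and.ALU  pair
c1: i2 xor.ALU  RAW r1
c2: i3,i4 sll.ALU/sub.ALU  pair
c3: i5 mulh.MUL  no-port MUL/MUL
c4: i6 mulh.MUL  RAW r1
c5: i7,i8 or.ALU/add.ALU  pair
c6: i9 ld.MEM  no-port MEM/MEM
c7: i10 ld.MEM  tail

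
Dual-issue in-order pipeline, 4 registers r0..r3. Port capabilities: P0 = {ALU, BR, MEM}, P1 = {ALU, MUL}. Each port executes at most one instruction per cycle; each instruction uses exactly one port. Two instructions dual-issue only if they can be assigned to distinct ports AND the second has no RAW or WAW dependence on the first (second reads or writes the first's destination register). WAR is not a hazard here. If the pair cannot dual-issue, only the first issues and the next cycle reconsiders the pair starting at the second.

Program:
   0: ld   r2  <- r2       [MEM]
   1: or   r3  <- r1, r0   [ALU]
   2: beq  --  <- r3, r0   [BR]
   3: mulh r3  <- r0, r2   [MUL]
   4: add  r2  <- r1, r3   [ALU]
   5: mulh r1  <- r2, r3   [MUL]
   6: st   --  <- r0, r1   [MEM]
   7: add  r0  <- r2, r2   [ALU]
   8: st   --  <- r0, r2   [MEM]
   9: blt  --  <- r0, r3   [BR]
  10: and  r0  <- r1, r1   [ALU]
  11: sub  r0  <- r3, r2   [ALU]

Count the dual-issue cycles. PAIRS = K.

PAIRS = 4

t=0 i0+i1:ld+or ; 2-wide
t=1 i2+i3:beq+mulh ; 2-wide
t=2 i4:add ; RAW r2
t=3 i5:mulh ; RAW r1
t=4 i6+i7:st+add ; 2-wide
t=5 i8:st ; no-port MEM/BR
t=6 i9+i10:blt+and ; 2-wide
t=7 i11:sub ; tail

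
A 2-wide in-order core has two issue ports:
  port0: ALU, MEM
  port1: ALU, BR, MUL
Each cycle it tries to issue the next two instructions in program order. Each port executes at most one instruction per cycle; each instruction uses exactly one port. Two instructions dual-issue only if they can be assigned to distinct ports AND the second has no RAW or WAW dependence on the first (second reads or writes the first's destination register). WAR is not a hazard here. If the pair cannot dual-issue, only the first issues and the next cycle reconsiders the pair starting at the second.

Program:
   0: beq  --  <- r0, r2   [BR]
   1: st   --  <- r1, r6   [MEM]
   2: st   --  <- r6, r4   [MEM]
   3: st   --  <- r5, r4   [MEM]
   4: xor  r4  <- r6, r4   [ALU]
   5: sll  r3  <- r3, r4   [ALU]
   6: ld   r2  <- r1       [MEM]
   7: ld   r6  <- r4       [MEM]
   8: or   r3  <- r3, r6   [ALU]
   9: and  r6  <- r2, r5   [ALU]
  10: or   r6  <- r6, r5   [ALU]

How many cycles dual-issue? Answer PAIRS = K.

PAIRS = 4

[0] i0,i1  beq;st  -- 2-wide
[1] i2  st  -- no-port MEM/MEM
[2] i3,i4  st;xor  -- 2-wide
[3] i5,i6  sll;ld  -- 2-wide
[4] i7  ld  -- RAW r6
[5] i8,i9  or;and  -- 2-wide
[6] i10  or  -- tail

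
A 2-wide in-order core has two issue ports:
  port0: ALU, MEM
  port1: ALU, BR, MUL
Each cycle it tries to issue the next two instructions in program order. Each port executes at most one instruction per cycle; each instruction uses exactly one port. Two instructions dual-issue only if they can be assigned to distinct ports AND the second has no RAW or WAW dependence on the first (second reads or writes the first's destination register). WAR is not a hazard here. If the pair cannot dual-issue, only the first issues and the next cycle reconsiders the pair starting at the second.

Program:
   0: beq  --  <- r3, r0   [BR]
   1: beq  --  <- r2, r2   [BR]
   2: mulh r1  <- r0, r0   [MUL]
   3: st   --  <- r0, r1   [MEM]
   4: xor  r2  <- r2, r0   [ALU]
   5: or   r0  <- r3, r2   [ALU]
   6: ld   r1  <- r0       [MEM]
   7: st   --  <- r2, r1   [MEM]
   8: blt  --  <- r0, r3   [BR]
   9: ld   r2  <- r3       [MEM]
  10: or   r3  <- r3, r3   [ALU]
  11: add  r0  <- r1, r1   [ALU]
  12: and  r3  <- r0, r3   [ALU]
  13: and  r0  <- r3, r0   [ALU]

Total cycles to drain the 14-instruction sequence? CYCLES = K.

CYCLES = 11

#0 head=0: beq.BR i0 no-port BR/BR
#1 head=1: beq.BR i1 no-port BR/MUL
#2 head=2: mulh.MUL i2 RAW r1
#3 head=3: st.MEM;xor.ALU i3&i4 pair
#4 head=5: or.ALU i5 RAW r0
#5 head=6: ld.MEM i6 no-port MEM/MEM
#6 head=7: st.MEM;blt.BR i7&i8 pair
#7 head=9: ld.MEM;or.ALU i9&i10 pair
#8 head=11: add.ALU i11 RAW r0
#9 head=12: and.ALU i12 RAW r3
#10 head=13: and.ALU i13 tail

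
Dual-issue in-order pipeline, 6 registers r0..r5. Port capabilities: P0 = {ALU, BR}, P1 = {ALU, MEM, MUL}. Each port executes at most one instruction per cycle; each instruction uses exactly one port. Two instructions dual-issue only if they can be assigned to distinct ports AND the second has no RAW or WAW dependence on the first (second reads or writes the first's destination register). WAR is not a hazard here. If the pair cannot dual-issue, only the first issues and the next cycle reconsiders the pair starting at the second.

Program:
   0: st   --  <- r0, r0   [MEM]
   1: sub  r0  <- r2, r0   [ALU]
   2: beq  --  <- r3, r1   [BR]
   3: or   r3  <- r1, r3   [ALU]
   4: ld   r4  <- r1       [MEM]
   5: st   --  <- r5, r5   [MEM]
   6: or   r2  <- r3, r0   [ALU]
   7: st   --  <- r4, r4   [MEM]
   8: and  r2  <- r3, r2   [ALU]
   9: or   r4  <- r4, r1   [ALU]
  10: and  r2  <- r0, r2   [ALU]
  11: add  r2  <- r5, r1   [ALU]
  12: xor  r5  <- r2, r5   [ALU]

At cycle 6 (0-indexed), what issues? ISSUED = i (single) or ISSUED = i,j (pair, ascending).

ISSUED = 11

0. st;sub @i0+i1  | pair
1. beq;or @i2+i3  | pair
2. ld @i4  | no-port MEM/MEM
3. st;or @i5+i6  | pair
4. st;and @i7+i8  | pair
5. or;and @i9+i10  | pair
6. add @i11  | RAW r2
7. xor @i12  | tail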